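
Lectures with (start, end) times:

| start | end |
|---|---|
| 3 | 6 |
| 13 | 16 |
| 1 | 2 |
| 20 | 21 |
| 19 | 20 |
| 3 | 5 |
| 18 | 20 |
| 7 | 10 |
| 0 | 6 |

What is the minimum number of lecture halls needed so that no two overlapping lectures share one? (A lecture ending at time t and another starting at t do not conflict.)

Count concurrent intervals with a sweep; the peak is the room count.
Events (time:±→running): 0:+→1 1:+→2 2:-→1 3:+→2 3:+→3 … peak 3.

3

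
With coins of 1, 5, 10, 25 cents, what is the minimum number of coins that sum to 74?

Greedy: take as many of the largest coin as possible, then repeat with the remainder.
74 = 2×25 + 2×10 + 4×1
Total coins = 2 + 2 + 4 = 8

8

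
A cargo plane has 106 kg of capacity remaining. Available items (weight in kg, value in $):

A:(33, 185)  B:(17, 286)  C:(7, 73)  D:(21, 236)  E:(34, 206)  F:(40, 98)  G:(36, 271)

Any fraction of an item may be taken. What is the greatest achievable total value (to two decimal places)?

1017.47

Sort by value per unit weight and fill in that order.
Ratios (sorted): B 16.82, D 11.24, C 10.43, G 7.53, E 6.06, A 5.61, F 2.45
take B (17 @ 286); take D (21 @ 236); take C (7 @ 73); take G (36 @ 271); take 25/34 of E → 151.47. Capacity used 106/106.
Total value = 1017.47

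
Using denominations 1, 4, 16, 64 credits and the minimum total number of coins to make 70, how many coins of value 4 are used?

1

70 − 1×64→6 − 1×4→2 − 2×1→0
Count of 4: 1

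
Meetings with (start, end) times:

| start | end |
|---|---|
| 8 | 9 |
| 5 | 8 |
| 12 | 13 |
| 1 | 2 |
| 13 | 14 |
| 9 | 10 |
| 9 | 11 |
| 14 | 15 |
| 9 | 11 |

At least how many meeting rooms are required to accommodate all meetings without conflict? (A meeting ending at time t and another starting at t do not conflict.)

3

The answer is the maximum number of intervals overlapping at any instant.
starts: [1, 5, 8, 9, 9, 9, 12, 13, 14]
ends:   [2, 8, 9, 10, 11, 11, 13, 14, 15]
s1→1 e2→0 s5→1 e8→0 s8→1 e9→0 s9→1 s9→2 s9→3  — peak 3.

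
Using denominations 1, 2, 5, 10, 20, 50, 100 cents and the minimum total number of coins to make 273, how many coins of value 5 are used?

273 − 2×100→73 − 1×50→23 − 1×20→3 − 1×2→1 − 1×1→0
Count of 5: 0

0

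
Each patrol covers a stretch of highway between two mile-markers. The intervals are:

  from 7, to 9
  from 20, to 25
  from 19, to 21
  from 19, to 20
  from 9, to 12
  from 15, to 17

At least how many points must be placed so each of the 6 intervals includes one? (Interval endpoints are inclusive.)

3

By right end: [7,9]  [9,12]  [15,17]  [19,20]  [19,21]  [20,25]
[7,9] uncovered → point at 9; [15,17] uncovered → point at 17; [19,20] uncovered → point at 20.
Points: 9, 17, 20 (3 total).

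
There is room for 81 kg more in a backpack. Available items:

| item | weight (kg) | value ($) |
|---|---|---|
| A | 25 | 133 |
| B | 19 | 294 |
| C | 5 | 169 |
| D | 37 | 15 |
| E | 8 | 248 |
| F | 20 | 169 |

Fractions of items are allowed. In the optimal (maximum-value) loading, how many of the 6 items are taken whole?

5

Greedy by value/weight ratio, highest first.
Order: C (169/5=33.80) > E (248/8=31.00) > B (294/19=15.47) > F (169/20=8.45) > A (133/25=5.32) > D (15/37=0.41)
Fill: take C (5 @ 169) → take E (8 @ 248) → take B (19 @ 294) → take F (20 @ 169) → take A (25 @ 133) → take 4/37 of D → 1.62; 81/81 used.
5 item(s) taken whole; one partial (take 4/37 of D).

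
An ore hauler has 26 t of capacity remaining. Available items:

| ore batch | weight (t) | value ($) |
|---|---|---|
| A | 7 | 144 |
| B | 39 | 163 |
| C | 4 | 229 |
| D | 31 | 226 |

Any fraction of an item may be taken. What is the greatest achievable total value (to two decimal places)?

482.35

Sort by value per unit weight and fill in that order.
Order: C (229/4=57.25) > A (144/7=20.57) > D (226/31=7.29) > B (163/39=4.18)
Fill: take C (4 @ 229) → take A (7 @ 144) → take 15/31 of D → 109.35; 26/26 used.
Total value = 482.35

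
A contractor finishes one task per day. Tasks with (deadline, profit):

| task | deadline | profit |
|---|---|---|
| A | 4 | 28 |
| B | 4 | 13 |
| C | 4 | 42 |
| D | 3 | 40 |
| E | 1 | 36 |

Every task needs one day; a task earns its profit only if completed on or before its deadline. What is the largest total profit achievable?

146

By profit: C(d4,42), D(d3,40), E(d1,36), A(d4,28), B(d4,13)
C→slot 4; D→slot 3; E→slot 1; A→slot 2; B skipped.
Profit = 36 + 28 + 40 + 42 = 146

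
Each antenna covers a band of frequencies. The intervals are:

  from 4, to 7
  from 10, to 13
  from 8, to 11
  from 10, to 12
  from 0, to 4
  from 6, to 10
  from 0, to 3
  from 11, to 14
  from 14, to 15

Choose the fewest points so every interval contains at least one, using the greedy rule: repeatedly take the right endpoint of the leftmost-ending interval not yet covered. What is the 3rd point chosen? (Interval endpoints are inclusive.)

11

Sort by right endpoint; whenever an interval is uncovered, place a point at its right end.
Sorted: [0,3] [0,4] [4,7] [6,10] [8,11] [10,12] [10,13] [11,14] [14,15]
{[0,3],[0,4]} hit by 3; {[4,7],[6,10]} hit by 7; {[8,11],[10,12],[10,13],[11,14]} hit by 11; {[14,15]} hit by 15.
Points: 3, 7, 11, 15 (4 total).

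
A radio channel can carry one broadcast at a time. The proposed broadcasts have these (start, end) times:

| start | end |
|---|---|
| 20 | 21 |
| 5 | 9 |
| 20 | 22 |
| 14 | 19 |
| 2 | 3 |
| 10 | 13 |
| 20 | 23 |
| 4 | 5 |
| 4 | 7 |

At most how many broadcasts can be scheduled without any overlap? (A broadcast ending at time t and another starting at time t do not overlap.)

By end time: (2,3), (4,5), (4,7), (5,9), (10,13), (14,19), (20,21), (20,22), (20,23).
Pick (2,3); next start ≥ 3 → (4,5); next start ≥ 5 → (5,9); next start ≥ 9 → (10,13); next start ≥ 13 → (14,19); next start ≥ 19 → (20,21).
Selected 6 broadcasts.

6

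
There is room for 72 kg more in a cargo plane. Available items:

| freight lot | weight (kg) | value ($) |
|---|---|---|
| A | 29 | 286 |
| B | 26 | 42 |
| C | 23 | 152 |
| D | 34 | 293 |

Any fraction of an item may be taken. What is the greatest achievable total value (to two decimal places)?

Greedy by value/weight ratio, highest first.
Ratios (sorted): A 9.86, D 8.62, C 6.61, B 1.62
take A (29 @ 286); take D (34 @ 293); take 9/23 of C → 59.48. Capacity used 72/72.
Total value = 638.48

638.48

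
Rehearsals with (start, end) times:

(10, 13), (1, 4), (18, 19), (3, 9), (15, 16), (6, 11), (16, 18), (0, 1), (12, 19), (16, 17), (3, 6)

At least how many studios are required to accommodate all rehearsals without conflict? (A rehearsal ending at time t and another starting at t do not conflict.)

3

The answer is the maximum number of intervals overlapping at any instant.
starts: [0, 1, 3, 3, 6, 10, 12, 15, 16, 16, 18]
ends:   [1, 4, 6, 9, 11, 13, 16, 17, 18, 19, 19]
s0→1 e1→0 s1→1 s3→2 s3→3  — peak 3.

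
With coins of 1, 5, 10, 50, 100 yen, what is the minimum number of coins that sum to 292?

Use the largest denomination that fits, subtract, and repeat.
292 − 2×100→92 − 1×50→42 − 4×10→2 − 2×1→0
Total coins = 2 + 1 + 4 + 2 = 9

9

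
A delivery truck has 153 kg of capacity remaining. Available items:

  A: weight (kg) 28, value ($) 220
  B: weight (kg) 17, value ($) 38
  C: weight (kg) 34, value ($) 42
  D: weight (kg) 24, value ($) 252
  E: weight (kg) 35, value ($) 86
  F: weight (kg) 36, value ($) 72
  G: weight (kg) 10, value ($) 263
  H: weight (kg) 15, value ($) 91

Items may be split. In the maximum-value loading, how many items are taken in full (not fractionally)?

Order: G (263/10=26.30) > D (252/24=10.50) > A (220/28=7.86) > H (91/15=6.07) > E (86/35=2.46) > B (38/17=2.24) > F (72/36=2.00) > C (42/34=1.24)
Fill: take G (10 @ 263) → take D (24 @ 252) → take A (28 @ 220) → take H (15 @ 91) → take E (35 @ 86) → take B (17 @ 38) → take 24/36 of F → 48.00; 153/153 used.
6 item(s) taken whole; one partial (take 24/36 of F).

6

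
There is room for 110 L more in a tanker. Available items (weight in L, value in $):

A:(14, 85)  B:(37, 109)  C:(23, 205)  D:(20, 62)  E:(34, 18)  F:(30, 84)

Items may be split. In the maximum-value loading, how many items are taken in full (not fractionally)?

Ratios (sorted): C 8.91, A 6.07, D 3.10, B 2.95, F 2.80, E 0.53
take C (23 @ 205); take A (14 @ 85); take D (20 @ 62); take B (37 @ 109); take 16/30 of F → 44.80. Capacity used 110/110.
4 item(s) taken whole; one partial (take 16/30 of F).

4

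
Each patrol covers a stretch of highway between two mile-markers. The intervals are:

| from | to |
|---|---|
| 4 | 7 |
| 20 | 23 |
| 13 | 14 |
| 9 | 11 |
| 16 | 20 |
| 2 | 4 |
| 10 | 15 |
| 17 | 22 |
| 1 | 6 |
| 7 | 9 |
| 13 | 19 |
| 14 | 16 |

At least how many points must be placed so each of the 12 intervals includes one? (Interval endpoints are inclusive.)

4

Sorted: [2,4] [1,6] [4,7] [7,9] [9,11] [13,14] [10,15] [14,16] [13,19] [16,20] [17,22] [20,23]
{[2,4],[1,6],[4,7]} hit by 4; {[7,9],[9,11]} hit by 9; {[13,14],[10,15],[14,16],[13,19]} hit by 14; {[16,20],[17,22],[20,23]} hit by 20.
Points: 4, 9, 14, 20 (4 total).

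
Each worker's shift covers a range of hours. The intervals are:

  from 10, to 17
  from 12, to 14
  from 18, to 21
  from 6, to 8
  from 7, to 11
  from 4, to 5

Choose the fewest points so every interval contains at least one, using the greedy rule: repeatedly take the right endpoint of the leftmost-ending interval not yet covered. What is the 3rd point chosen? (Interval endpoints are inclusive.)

By right end: [4,5]  [6,8]  [7,11]  [12,14]  [10,17]  [18,21]
[4,5] uncovered → point at 5; [6,8] uncovered → point at 8; [12,14] uncovered → point at 14; [18,21] uncovered → point at 21.
Points: 5, 8, 14, 21 (4 total).

14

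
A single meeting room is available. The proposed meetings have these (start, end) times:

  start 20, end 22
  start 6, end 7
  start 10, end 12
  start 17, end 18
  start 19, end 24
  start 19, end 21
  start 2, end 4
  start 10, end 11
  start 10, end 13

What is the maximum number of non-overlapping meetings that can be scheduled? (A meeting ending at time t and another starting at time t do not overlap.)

5

Sort by end time and greedily take each interval whose start is ≥ the last chosen end.
Sorted by end: (2,4)  (6,7)  (10,11)  (10,12)  (10,13)  (17,18)  (19,21)  (20,22)  (19,24)
take (2,4); take (6,7); take (10,11); take (17,18); take (19,21).
Selected 5 meetings.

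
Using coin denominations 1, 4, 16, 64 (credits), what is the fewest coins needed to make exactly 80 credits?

Greedy: take as many of the largest coin as possible, then repeat with the remainder.
80 − 1×64→16 − 1×16→0
Total coins = 1 + 1 = 2

2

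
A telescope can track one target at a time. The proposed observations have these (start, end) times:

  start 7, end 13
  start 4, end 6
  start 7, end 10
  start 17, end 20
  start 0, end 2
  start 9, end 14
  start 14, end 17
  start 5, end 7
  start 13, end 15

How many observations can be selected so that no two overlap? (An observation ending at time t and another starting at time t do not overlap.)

5

Sorted by end: (0,2)  (4,6)  (5,7)  (7,10)  (7,13)  (9,14)  (13,15)  (14,17)  (17,20)
take (0,2); take (4,6); take (7,10); skip (9,14); take (13,15); skip (14,17); take (17,20).
Selected 5 observations.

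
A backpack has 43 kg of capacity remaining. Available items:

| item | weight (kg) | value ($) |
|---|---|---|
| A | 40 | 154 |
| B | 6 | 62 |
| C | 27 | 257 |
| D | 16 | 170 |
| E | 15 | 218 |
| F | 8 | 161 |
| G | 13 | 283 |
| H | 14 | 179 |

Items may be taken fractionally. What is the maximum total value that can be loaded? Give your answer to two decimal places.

751.50

Greedy by value/weight ratio, highest first.
Ratios (sorted): G 21.77, F 20.12, E 14.53, H 12.79, D 10.62, B 10.33, C 9.52, A 3.85
take G (13 @ 283); take F (8 @ 161); take E (15 @ 218); take 7/14 of H → 89.50. Capacity used 43/43.
Total value = 751.50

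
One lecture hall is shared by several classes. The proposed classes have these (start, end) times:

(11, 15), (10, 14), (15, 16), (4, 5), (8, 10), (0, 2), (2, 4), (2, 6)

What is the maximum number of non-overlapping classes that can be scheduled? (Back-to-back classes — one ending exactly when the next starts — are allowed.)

6

Greedy by earliest finish: after sorting by end time, pick each interval compatible with the last pick.
By end time: (0,2), (2,4), (4,5), (2,6), (8,10), (10,14), (11,15), (15,16).
Pick (0,2); next start ≥ 2 → (2,4); next start ≥ 4 → (4,5); next start ≥ 5 → (8,10); next start ≥ 10 → (10,14); next start ≥ 14 → (15,16).
Selected 6 classes.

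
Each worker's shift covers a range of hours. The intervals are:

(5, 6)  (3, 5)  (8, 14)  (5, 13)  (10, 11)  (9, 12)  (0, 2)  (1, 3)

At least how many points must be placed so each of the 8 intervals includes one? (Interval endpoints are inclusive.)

Process intervals by earliest right end; each time one isn't hit yet, stab at its right endpoint.
Sorted: [0,2] [1,3] [3,5] [5,6] [10,11] [9,12] [5,13] [8,14]
{[0,2],[1,3]} hit by 2; {[3,5],[5,6]} hit by 5; {[10,11],[9,12],[5,13],[8,14]} hit by 11.
Points: 2, 5, 11 (3 total).

3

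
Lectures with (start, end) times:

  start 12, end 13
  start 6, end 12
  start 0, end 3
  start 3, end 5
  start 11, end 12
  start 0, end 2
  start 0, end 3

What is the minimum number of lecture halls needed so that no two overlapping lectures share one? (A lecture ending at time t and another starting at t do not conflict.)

3

starts: [0, 0, 0, 3, 6, 11, 12]
ends:   [2, 3, 3, 5, 12, 12, 13]
s0→1 s0→2 s0→3  — peak 3.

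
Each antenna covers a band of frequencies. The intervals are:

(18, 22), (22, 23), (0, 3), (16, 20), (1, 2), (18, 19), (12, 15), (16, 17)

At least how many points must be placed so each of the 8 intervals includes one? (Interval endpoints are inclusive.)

5

Process intervals by earliest right end; each time one isn't hit yet, stab at its right endpoint.
Sorted: [1,2] [0,3] [12,15] [16,17] [18,19] [16,20] [18,22] [22,23]
{[1,2],[0,3]} hit by 2; {[12,15]} hit by 15; {[16,17]} hit by 17; {[18,19],[16,20],[18,22]} hit by 19; {[22,23]} hit by 23.
Points: 2, 15, 17, 19, 23 (5 total).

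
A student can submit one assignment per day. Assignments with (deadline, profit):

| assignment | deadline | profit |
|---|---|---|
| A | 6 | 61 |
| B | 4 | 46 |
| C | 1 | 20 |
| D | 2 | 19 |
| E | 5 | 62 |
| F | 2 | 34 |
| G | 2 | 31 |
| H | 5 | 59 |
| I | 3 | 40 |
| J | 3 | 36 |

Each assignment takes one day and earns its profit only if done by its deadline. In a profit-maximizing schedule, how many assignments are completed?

By profit: E(d5,62), A(d6,61), H(d5,59), B(d4,46), I(d3,40), J(d3,36), F(d2,34), G(d2,31), C(d1,20), D(d2,19)
E→slot 5; A→slot 6; H→slot 4; B→slot 3; I→slot 2; J→slot 1; F skipped; G skipped; C skipped; D skipped.
6 of 10 scheduled.

6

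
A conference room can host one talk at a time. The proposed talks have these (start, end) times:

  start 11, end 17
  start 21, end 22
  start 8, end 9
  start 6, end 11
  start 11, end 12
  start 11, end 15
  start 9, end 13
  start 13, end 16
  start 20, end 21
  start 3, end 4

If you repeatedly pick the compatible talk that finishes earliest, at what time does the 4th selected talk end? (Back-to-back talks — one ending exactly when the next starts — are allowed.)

16

Greedy by earliest finish: after sorting by end time, pick each interval compatible with the last pick.
By end time: (3,4), (8,9), (6,11), (11,12), (9,13), (11,15), (13,16), (11,17), (20,21), (21,22).
Pick (3,4); next start ≥ 4 → (8,9); next start ≥ 9 → (11,12); next start ≥ 12 → (13,16); next start ≥ 16 → (20,21); next start ≥ 21 → (21,22).
Selected: (3,4) (8,9) (11,12) (13,16) (20,21) (21,22)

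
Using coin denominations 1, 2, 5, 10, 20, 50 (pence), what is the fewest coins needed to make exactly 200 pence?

200 − 4×50→0
Total coins = 4 = 4

4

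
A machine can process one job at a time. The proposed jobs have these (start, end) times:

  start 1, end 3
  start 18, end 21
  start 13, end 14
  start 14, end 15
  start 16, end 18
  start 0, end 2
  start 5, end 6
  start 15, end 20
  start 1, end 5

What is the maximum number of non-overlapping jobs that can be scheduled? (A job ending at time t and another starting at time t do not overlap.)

6

Order by finish time; keep every interval that doesn't clash with the previous kept one.
By end time: (0,2), (1,3), (1,5), (5,6), (13,14), (14,15), (16,18), (15,20), (18,21).
Pick (0,2); next start ≥ 2 → (5,6); next start ≥ 6 → (13,14); next start ≥ 14 → (14,15); next start ≥ 15 → (16,18); next start ≥ 18 → (18,21).
Selected 6 jobs.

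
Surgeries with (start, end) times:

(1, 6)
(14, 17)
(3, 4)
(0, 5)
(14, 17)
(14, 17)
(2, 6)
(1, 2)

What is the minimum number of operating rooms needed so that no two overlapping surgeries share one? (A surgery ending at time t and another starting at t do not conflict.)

4

starts: [0, 1, 1, 2, 3, 14, 14, 14]
ends:   [2, 4, 5, 6, 6, 17, 17, 17]
s0→1 s1→2 s1→3 e2→2 s2→3 s3→4  — peak 4.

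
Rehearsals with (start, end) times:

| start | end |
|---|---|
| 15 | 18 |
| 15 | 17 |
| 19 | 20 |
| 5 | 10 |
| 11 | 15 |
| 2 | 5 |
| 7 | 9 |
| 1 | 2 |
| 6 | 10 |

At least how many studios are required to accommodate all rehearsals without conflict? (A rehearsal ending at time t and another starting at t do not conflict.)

Events (time:±→running): 1:+→1 2:-→0 2:+→1 5:-→0 5:+→1 6:+→2 7:+→3 … peak 3.

3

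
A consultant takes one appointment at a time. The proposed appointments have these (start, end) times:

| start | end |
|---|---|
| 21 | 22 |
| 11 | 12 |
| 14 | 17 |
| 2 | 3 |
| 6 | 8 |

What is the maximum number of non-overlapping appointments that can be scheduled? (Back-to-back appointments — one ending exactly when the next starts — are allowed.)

5

By end time: (2,3), (6,8), (11,12), (14,17), (21,22).
Pick (2,3); next start ≥ 3 → (6,8); next start ≥ 8 → (11,12); next start ≥ 12 → (14,17); next start ≥ 17 → (21,22).
Selected 5 appointments.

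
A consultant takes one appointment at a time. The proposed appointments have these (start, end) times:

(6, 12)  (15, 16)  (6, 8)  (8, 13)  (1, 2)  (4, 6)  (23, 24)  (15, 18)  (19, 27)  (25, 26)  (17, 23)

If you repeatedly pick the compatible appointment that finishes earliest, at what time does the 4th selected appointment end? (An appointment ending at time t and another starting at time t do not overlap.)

Greedy by earliest finish: after sorting by end time, pick each interval compatible with the last pick.
Sorted by end: (1,2)  (4,6)  (6,8)  (6,12)  (8,13)  (15,16)  (15,18)  (17,23)  (23,24)  (25,26)  (19,27)
take (1,2); take (4,6); take (6,8); take (8,13); take (15,16); skip (15,18); take (17,23); take (23,24); take (25,26).
Selected: (1,2) (4,6) (6,8) (8,13) (15,16) (17,23) (23,24) (25,26)

13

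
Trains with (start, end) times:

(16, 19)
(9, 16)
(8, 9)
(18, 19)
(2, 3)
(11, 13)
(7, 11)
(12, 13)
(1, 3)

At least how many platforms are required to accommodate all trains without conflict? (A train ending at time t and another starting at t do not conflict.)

3

Events (time:±→running): 1:+→1 2:+→2 3:-→1 3:-→0 7:+→1 8:+→2 9:-→1 9:+→2 11:-→1 11:+→2 12:+→3 … peak 3.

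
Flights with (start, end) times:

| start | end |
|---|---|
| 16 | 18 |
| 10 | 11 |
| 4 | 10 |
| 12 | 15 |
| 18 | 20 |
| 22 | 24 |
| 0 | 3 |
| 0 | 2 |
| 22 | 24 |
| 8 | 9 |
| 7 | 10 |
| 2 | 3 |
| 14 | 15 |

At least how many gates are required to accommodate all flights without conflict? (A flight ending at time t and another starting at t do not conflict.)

starts: [0, 0, 2, 4, 7, 8, 10, 12, 14, 16, 18, 22, 22]
ends:   [2, 3, 3, 9, 10, 10, 11, 15, 15, 18, 20, 24, 24]
s0→1 s0→2 e2→1 s2→2 e3→1 e3→0 s4→1 s7→2 s8→3  — peak 3.

3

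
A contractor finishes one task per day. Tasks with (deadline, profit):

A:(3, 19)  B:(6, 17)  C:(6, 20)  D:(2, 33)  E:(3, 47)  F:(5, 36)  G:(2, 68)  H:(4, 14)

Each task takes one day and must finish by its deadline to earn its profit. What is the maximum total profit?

Take jobs in profit order; each goes to the latest open slot no later than its deadline.
By profit: G(d2,68), E(d3,47), F(d5,36), D(d2,33), C(d6,20), A(d3,19), B(d6,17), H(d4,14)
G→slot 2; E→slot 3; F→slot 5; D→slot 1; C→slot 6; A skipped; B→slot 4; H skipped.
Profit = 33 + 68 + 47 + 17 + 36 + 20 = 221

221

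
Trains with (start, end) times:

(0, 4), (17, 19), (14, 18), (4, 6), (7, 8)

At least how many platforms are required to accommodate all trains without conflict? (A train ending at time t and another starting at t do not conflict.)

starts: [0, 4, 7, 14, 17]
ends:   [4, 6, 8, 18, 19]
s0→1 e4→0 s4→1 e6→0 s7→1 e8→0 s14→1 s17→2  — peak 2.

2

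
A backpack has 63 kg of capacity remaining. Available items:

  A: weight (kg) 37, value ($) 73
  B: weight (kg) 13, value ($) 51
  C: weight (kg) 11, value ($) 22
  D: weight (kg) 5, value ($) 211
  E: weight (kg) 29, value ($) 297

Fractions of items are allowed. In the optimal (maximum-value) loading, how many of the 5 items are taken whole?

Ratios (sorted): D 42.20, E 10.24, B 3.92, C 2.00, A 1.97
take D (5 @ 211); take E (29 @ 297); take B (13 @ 51); take C (11 @ 22); take 5/37 of A → 9.86. Capacity used 63/63.
4 item(s) taken whole; one partial (take 5/37 of A).

4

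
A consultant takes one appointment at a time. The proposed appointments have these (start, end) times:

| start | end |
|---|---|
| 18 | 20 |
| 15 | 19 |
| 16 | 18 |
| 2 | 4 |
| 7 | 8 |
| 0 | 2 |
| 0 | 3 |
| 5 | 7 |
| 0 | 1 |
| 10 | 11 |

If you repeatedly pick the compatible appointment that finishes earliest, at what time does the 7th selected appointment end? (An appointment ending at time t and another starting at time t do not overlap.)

By end time: (0,1), (0,2), (0,3), (2,4), (5,7), (7,8), (10,11), (16,18), (15,19), (18,20).
Pick (0,1); next start ≥ 1 → (2,4); next start ≥ 4 → (5,7); next start ≥ 7 → (7,8); next start ≥ 8 → (10,11); next start ≥ 11 → (16,18); next start ≥ 18 → (18,20).
Selected: (0,1) (2,4) (5,7) (7,8) (10,11) (16,18) (18,20)

20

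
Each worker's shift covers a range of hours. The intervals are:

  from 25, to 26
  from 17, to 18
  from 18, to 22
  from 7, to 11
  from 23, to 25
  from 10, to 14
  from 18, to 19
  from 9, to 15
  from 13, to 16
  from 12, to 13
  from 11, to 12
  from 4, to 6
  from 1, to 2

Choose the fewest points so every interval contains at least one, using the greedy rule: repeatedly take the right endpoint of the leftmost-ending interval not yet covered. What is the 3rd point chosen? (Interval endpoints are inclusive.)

11

By right end: [1,2]  [4,6]  [7,11]  [11,12]  [12,13]  [10,14]  [9,15]  [13,16]  [17,18]  [18,19]  [18,22]  [23,25]  [25,26]
[1,2] uncovered → point at 2; [4,6] uncovered → point at 6; [7,11] uncovered → point at 11; [12,13] uncovered → point at 13; [17,18] uncovered → point at 18; [23,25] uncovered → point at 25.
Points: 2, 6, 11, 13, 18, 25 (6 total).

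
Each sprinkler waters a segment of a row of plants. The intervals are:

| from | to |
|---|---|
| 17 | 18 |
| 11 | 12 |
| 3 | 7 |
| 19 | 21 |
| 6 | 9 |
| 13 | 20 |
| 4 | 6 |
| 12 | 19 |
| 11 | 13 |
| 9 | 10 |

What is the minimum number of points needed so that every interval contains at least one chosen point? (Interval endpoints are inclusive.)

Sorted: [4,6] [3,7] [6,9] [9,10] [11,12] [11,13] [17,18] [12,19] [13,20] [19,21]
{[4,6],[3,7],[6,9]} hit by 6; {[9,10]} hit by 10; {[11,12],[11,13]} hit by 12; {[17,18],[12,19],[13,20]} hit by 18; {[19,21]} hit by 21.
Points: 6, 10, 12, 18, 21 (5 total).

5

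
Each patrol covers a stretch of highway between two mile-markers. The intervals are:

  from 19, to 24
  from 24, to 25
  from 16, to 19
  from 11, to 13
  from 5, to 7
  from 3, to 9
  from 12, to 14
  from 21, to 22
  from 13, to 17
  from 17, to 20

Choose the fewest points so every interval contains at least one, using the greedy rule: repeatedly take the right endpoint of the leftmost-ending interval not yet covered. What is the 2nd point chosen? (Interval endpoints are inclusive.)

13

Sorted: [5,7] [3,9] [11,13] [12,14] [13,17] [16,19] [17,20] [21,22] [19,24] [24,25]
{[5,7],[3,9]} hit by 7; {[11,13],[12,14],[13,17]} hit by 13; {[16,19],[17,20]} hit by 19; {[21,22],[19,24]} hit by 22; {[24,25]} hit by 25.
Points: 7, 13, 19, 22, 25 (5 total).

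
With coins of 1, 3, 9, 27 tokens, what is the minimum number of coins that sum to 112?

Greedy: take as many of the largest coin as possible, then repeat with the remainder.
112 − 4×27→4 − 1×3→1 − 1×1→0
Total coins = 4 + 1 + 1 = 6

6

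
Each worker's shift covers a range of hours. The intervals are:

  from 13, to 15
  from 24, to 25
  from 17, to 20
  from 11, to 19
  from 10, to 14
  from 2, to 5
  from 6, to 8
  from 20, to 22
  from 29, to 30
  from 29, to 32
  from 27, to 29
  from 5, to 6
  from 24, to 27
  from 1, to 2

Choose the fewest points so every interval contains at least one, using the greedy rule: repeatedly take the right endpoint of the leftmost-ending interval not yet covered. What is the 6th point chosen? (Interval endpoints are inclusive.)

29

By right end: [1,2]  [2,5]  [5,6]  [6,8]  [10,14]  [13,15]  [11,19]  [17,20]  [20,22]  [24,25]  [24,27]  [27,29]  [29,30]  [29,32]
[1,2] uncovered → point at 2; [5,6] uncovered → point at 6; [10,14] uncovered → point at 14; [17,20] uncovered → point at 20; [24,25] uncovered → point at 25; [27,29] uncovered → point at 29.
Points: 2, 6, 14, 20, 25, 29 (6 total).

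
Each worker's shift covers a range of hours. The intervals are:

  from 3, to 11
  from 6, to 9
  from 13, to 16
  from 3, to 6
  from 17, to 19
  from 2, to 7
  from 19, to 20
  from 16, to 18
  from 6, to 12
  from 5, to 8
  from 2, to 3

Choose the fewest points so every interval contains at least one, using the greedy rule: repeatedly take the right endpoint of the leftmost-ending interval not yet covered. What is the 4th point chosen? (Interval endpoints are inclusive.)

19

By right end: [2,3]  [3,6]  [2,7]  [5,8]  [6,9]  [3,11]  [6,12]  [13,16]  [16,18]  [17,19]  [19,20]
[2,3] uncovered → point at 3; [5,8] uncovered → point at 8; [13,16] uncovered → point at 16; [17,19] uncovered → point at 19.
Points: 3, 8, 16, 19 (4 total).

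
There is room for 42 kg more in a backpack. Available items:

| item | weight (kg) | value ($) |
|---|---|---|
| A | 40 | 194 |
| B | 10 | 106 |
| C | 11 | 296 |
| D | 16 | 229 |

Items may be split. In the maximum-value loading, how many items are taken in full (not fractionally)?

Greedy by value/weight ratio, highest first.
Order: C (296/11=26.91) > D (229/16=14.31) > B (106/10=10.60) > A (194/40=4.85)
Fill: take C (11 @ 296) → take D (16 @ 229) → take B (10 @ 106) → take 5/40 of A → 24.25; 42/42 used.
3 item(s) taken whole; one partial (take 5/40 of A).

3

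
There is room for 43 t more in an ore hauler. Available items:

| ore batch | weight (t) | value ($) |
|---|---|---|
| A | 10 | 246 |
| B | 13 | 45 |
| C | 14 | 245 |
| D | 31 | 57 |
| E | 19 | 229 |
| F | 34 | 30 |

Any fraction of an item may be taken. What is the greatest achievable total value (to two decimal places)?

720.00

Greedy by value/weight ratio, highest first.
Order: A (246/10=24.60) > C (245/14=17.50) > E (229/19=12.05) > B (45/13=3.46) > D (57/31=1.84) > F (30/34=0.88)
Fill: take A (10 @ 246) → take C (14 @ 245) → take E (19 @ 229); 43/43 used.
Total value = 720.00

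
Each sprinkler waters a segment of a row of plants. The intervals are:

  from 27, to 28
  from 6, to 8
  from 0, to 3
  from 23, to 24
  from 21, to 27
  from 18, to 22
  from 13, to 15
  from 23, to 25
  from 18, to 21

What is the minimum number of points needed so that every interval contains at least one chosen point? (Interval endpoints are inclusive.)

Sort by right endpoint; whenever an interval is uncovered, place a point at its right end.
By right end: [0,3]  [6,8]  [13,15]  [18,21]  [18,22]  [23,24]  [23,25]  [21,27]  [27,28]
[0,3] uncovered → point at 3; [6,8] uncovered → point at 8; [13,15] uncovered → point at 15; [18,21] uncovered → point at 21; [23,24] uncovered → point at 24; [27,28] uncovered → point at 28.
Points: 3, 8, 15, 21, 24, 28 (6 total).

6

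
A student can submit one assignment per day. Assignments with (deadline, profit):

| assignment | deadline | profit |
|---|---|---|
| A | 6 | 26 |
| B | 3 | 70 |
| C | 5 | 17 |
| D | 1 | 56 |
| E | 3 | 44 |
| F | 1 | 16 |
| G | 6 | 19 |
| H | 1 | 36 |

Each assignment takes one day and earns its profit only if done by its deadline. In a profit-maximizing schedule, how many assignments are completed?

6

Take jobs in profit order; each goes to the latest open slot no later than its deadline.
Profit order: B=70 D=56 E=44 H=36 A=26 G=19 C=17 F=16
Assign: B→slot 3, D→slot 1, E→slot 2, H skipped, A→slot 6, G→slot 5, C→slot 4, F skipped.
Slots: [1:D] [2:E] [3:B] [4:C] [5:G] [6:A]
6 of 8 scheduled.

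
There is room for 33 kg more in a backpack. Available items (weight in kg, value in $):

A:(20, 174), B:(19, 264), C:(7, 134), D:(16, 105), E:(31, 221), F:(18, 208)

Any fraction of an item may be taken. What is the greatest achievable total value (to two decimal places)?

Order: C (134/7=19.14) > B (264/19=13.89) > F (208/18=11.56) > A (174/20=8.70) > E (221/31=7.13) > D (105/16=6.56)
Fill: take C (7 @ 134) → take B (19 @ 264) → take 7/18 of F → 80.89; 33/33 used.
Total value = 478.89

478.89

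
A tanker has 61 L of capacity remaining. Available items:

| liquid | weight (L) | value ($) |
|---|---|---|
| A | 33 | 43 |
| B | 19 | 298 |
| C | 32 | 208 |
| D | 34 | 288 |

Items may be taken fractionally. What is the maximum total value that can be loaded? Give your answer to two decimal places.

638.00

Sort by value per unit weight and fill in that order.
Order: B (298/19=15.68) > D (288/34=8.47) > C (208/32=6.50) > A (43/33=1.30)
Fill: take B (19 @ 298) → take D (34 @ 288) → take 8/32 of C → 52.00; 61/61 used.
Total value = 638.00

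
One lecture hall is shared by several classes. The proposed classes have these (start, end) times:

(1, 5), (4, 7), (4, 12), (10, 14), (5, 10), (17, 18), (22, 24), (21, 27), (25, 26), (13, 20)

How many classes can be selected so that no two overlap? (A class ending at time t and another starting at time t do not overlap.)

By end time: (1,5), (4,7), (5,10), (4,12), (10,14), (17,18), (13,20), (22,24), (25,26), (21,27).
Pick (1,5); next start ≥ 5 → (5,10); next start ≥ 10 → (10,14); next start ≥ 14 → (17,18); next start ≥ 18 → (22,24); next start ≥ 24 → (25,26).
Selected 6 classes.

6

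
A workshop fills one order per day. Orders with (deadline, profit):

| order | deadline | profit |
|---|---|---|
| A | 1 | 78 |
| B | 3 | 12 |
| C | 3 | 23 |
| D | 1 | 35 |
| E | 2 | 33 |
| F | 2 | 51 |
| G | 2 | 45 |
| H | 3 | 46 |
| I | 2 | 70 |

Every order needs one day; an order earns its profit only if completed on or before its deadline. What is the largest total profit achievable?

By profit: A(d1,78), I(d2,70), F(d2,51), H(d3,46), G(d2,45), D(d1,35), E(d2,33), C(d3,23), B(d3,12)
A→slot 1; I→slot 2; F skipped; H→slot 3; G skipped; D skipped; E skipped; C skipped; B skipped.
Profit = 78 + 70 + 46 = 194

194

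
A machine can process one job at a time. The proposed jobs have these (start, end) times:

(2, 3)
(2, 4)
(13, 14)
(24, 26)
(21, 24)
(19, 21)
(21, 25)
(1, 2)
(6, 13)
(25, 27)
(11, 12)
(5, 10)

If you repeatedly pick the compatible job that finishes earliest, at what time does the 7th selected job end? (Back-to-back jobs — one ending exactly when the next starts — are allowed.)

By end time: (1,2), (2,3), (2,4), (5,10), (11,12), (6,13), (13,14), (19,21), (21,24), (21,25), (24,26), (25,27).
Pick (1,2); next start ≥ 2 → (2,3); next start ≥ 3 → (5,10); next start ≥ 10 → (11,12); next start ≥ 12 → (13,14); next start ≥ 14 → (19,21); next start ≥ 21 → (21,24); next start ≥ 24 → (24,26).
Selected: (1,2) (2,3) (5,10) (11,12) (13,14) (19,21) (21,24) (24,26)

24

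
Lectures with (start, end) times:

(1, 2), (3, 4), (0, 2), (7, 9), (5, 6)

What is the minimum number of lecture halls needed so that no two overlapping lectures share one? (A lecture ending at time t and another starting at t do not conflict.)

2

Events (time:±→running): 0:+→1 1:+→2 … peak 2.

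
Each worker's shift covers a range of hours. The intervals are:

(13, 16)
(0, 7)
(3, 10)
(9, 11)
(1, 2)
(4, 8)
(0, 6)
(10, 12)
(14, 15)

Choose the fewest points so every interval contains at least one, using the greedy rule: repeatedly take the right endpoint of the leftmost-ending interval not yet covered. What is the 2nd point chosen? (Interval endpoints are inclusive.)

8

By right end: [1,2]  [0,6]  [0,7]  [4,8]  [3,10]  [9,11]  [10,12]  [14,15]  [13,16]
[1,2] uncovered → point at 2; [4,8] uncovered → point at 8; [9,11] uncovered → point at 11; [14,15] uncovered → point at 15.
Points: 2, 8, 11, 15 (4 total).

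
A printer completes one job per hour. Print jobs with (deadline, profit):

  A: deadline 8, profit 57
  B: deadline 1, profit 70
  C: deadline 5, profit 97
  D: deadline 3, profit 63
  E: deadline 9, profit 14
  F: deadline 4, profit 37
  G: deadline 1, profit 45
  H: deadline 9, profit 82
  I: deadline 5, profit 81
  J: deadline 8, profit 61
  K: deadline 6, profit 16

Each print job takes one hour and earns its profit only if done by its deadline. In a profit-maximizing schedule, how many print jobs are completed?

9

By profit: C(d5,97), H(d9,82), I(d5,81), B(d1,70), D(d3,63), J(d8,61), A(d8,57), G(d1,45), F(d4,37), K(d6,16), E(d9,14)
C→slot 5; H→slot 9; I→slot 4; B→slot 1; D→slot 3; J→slot 8; A→slot 7; G skipped; F→slot 2; K→slot 6; E skipped.
9 of 11 scheduled.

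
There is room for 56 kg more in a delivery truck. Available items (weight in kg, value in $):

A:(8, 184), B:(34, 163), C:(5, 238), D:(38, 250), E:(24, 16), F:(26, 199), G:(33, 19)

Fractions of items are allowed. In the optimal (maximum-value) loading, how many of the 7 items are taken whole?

Ratios (sorted): C 47.60, A 23.00, F 7.65, D 6.58, B 4.79, E 0.67, G 0.58
take C (5 @ 238); take A (8 @ 184); take F (26 @ 199); take 17/38 of D → 111.84. Capacity used 56/56.
3 item(s) taken whole; one partial (take 17/38 of D).

3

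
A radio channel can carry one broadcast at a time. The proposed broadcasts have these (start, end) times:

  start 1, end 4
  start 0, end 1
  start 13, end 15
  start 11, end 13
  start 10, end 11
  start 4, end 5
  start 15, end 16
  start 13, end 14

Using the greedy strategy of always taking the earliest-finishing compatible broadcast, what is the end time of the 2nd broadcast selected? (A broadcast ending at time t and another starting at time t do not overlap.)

By end time: (0,1), (1,4), (4,5), (10,11), (11,13), (13,14), (13,15), (15,16).
Pick (0,1); next start ≥ 1 → (1,4); next start ≥ 4 → (4,5); next start ≥ 5 → (10,11); next start ≥ 11 → (11,13); next start ≥ 13 → (13,14); next start ≥ 14 → (15,16).
Selected: (0,1) (1,4) (4,5) (10,11) (11,13) (13,14) (15,16)

4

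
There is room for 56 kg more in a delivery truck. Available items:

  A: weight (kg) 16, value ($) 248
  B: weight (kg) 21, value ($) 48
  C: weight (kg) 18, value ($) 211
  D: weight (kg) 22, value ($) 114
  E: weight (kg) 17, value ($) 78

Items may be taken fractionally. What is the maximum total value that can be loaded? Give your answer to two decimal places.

Order: A (248/16=15.50) > C (211/18=11.72) > D (114/22=5.18) > E (78/17=4.59) > B (48/21=2.29)
Fill: take A (16 @ 248) → take C (18 @ 211) → take D (22 @ 114); 56/56 used.
Total value = 573.00

573.00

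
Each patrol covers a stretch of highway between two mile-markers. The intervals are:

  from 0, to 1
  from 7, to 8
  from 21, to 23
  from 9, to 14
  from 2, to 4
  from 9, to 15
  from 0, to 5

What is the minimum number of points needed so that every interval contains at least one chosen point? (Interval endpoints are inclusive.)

Sort by right endpoint; whenever an interval is uncovered, place a point at its right end.
Sorted: [0,1] [2,4] [0,5] [7,8] [9,14] [9,15] [21,23]
{[0,1]} hit by 1; {[2,4],[0,5]} hit by 4; {[7,8]} hit by 8; {[9,14],[9,15]} hit by 14; {[21,23]} hit by 23.
Points: 1, 4, 8, 14, 23 (5 total).

5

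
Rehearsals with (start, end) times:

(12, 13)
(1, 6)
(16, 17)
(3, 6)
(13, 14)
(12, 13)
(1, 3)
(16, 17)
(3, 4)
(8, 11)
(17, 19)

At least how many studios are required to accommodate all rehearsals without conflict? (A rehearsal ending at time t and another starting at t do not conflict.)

3

The answer is the maximum number of intervals overlapping at any instant.
Events (time:±→running): 1:+→1 1:+→2 3:-→1 3:+→2 3:+→3 … peak 3.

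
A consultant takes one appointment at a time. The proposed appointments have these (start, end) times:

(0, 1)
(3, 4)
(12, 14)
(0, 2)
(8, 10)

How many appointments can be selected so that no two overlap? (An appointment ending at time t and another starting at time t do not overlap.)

4

Sort by end time and greedily take each interval whose start is ≥ the last chosen end.
Sorted by end: (0,1)  (0,2)  (3,4)  (8,10)  (12,14)
take (0,1); take (3,4); take (8,10); take (12,14).
Selected 4 appointments.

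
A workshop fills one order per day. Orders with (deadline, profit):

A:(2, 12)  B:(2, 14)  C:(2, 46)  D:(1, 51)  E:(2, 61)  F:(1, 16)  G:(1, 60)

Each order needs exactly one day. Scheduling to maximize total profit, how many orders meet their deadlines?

By profit: E(d2,61), G(d1,60), D(d1,51), C(d2,46), F(d1,16), B(d2,14), A(d2,12)
E→slot 2; G→slot 1; D skipped; C skipped; F skipped; B skipped; A skipped.
2 of 7 scheduled.

2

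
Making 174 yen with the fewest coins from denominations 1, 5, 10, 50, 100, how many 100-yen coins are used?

1

174 = 1×100 + 1×50 + 2×10 + 4×1
Count of 100: 1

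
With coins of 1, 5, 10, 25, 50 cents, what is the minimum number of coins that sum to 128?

128 = 2×50 + 1×25 + 3×1
Total coins = 2 + 1 + 3 = 6

6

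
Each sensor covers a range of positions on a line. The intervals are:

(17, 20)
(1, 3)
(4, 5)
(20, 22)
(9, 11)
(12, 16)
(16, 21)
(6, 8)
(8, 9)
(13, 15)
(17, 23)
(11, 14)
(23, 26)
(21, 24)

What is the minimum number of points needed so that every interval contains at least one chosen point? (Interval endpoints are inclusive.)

7

Sorted: [1,3] [4,5] [6,8] [8,9] [9,11] [11,14] [13,15] [12,16] [17,20] [16,21] [20,22] [17,23] [21,24] [23,26]
{[1,3]} hit by 3; {[4,5]} hit by 5; {[6,8],[8,9]} hit by 8; {[9,11],[11,14]} hit by 11; {[13,15],[12,16]} hit by 15; {[17,20],[16,21],[20,22],[17,23]} hit by 20; {[21,24],[23,26]} hit by 24.
Points: 3, 5, 8, 11, 15, 20, 24 (7 total).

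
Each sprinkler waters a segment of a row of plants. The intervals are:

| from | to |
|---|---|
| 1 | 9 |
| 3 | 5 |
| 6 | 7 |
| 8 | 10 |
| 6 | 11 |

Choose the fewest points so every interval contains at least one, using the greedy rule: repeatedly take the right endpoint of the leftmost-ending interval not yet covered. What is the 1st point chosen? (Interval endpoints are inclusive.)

Sorted: [3,5] [6,7] [1,9] [8,10] [6,11]
{[3,5]} hit by 5; {[6,7],[1,9]} hit by 7; {[8,10],[6,11]} hit by 10.
Points: 5, 7, 10 (3 total).

5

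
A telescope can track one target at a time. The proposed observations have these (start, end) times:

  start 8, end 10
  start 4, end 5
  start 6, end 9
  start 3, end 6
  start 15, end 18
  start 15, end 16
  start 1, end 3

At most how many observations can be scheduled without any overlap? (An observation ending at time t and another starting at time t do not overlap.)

Order by finish time; keep every interval that doesn't clash with the previous kept one.
Sorted by end: (1,3)  (4,5)  (3,6)  (6,9)  (8,10)  (15,16)  (15,18)
take (1,3); take (4,5); take (6,9); skip (8,10); take (15,16).
Selected 4 observations.

4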